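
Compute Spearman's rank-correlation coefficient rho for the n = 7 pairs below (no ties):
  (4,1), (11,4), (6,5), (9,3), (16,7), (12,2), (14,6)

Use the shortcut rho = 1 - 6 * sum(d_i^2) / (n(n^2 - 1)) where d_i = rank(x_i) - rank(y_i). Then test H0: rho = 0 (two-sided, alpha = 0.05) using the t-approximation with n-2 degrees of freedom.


Step 1: Rank x and y separately (midranks; no ties here).
rank(x): 4->1, 11->4, 6->2, 9->3, 16->7, 12->5, 14->6
rank(y): 1->1, 4->4, 5->5, 3->3, 7->7, 2->2, 6->6
Step 2: d_i = R_x(i) - R_y(i); compute d_i^2.
  (1-1)^2=0, (4-4)^2=0, (2-5)^2=9, (3-3)^2=0, (7-7)^2=0, (5-2)^2=9, (6-6)^2=0
sum(d^2) = 18.
Step 3: rho = 1 - 6*18 / (7*(7^2 - 1)) = 1 - 108/336 = 0.678571.
Step 4: Under H0, t = rho * sqrt((n-2)/(1-rho^2)) = 2.0657 ~ t(5).
Step 5: Two-sided p-value from the t-distribution with 5 df = 0.093750.
Step 6: alpha = 0.05. fail to reject H0.

rho = 0.6786, p = 0.093750, fail to reject H0 at alpha = 0.05.


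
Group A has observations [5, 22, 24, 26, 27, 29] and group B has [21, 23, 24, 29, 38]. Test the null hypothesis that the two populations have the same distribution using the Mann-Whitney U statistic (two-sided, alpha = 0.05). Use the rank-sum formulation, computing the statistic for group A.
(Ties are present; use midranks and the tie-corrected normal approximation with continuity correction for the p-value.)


Step 1: Combine and sort all 11 observations; assign midranks.
sorted (value, group): (5,X), (21,Y), (22,X), (23,Y), (24,X), (24,Y), (26,X), (27,X), (29,X), (29,Y), (38,Y)
ranks: 5->1, 21->2, 22->3, 23->4, 24->5.5, 24->5.5, 26->7, 27->8, 29->9.5, 29->9.5, 38->11
Step 2: Rank sum for X: R1 = 1 + 3 + 5.5 + 7 + 8 + 9.5 = 34.
Step 3: U_X = R1 - n1(n1+1)/2 = 34 - 6*7/2 = 34 - 21 = 13.
       U_Y = n1*n2 - U_X = 30 - 13 = 17.
Step 4: Ties are present, so use the tie-corrected normal approximation (with continuity correction) for the p-value.
Step 5: p-value = 0.783228; compare to alpha = 0.05. fail to reject H0.

U_X = 13, p = 0.783228, fail to reject H0 at alpha = 0.05.


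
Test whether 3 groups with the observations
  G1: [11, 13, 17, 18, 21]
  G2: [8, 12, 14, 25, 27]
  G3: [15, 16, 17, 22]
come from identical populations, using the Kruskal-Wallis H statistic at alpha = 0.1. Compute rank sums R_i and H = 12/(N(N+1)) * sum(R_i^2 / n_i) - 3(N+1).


Step 1: Combine all N = 14 observations and assign midranks.
sorted (value, group, rank): (8,G2,1), (11,G1,2), (12,G2,3), (13,G1,4), (14,G2,5), (15,G3,6), (16,G3,7), (17,G1,8.5), (17,G3,8.5), (18,G1,10), (21,G1,11), (22,G3,12), (25,G2,13), (27,G2,14)
Step 2: Sum ranks within each group.
R_1 = 35.5 (n_1 = 5)
R_2 = 36 (n_2 = 5)
R_3 = 33.5 (n_3 = 4)
Step 3: H = 12/(N(N+1)) * sum(R_i^2/n_i) - 3(N+1)
     = 12/(14*15) * (35.5^2/5 + 36^2/5 + 33.5^2/4) - 3*15
     = 0.057143 * 791.812 - 45
     = 0.246429.
Step 4: Ties present; correction factor C = 1 - 6/(14^3 - 14) = 0.997802. Corrected H = 0.246429 / 0.997802 = 0.246971.
Step 5: Under H0, H ~ chi^2(2); p-value = 0.883834.
Step 6: alpha = 0.1. fail to reject H0.

H = 0.2470, df = 2, p = 0.883834, fail to reject H0.


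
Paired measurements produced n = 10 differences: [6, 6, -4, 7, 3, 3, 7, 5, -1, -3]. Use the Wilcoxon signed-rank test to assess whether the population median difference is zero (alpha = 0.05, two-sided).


Step 1: Drop any zero differences (none here) and take |d_i|.
|d| = [6, 6, 4, 7, 3, 3, 7, 5, 1, 3]
Step 2: Midrank |d_i| (ties get averaged ranks).
ranks: |6|->7.5, |6|->7.5, |4|->5, |7|->9.5, |3|->3, |3|->3, |7|->9.5, |5|->6, |1|->1, |3|->3
Step 3: Attach original signs; sum ranks with positive sign and with negative sign.
W+ = 7.5 + 7.5 + 9.5 + 3 + 3 + 9.5 + 6 = 46
W- = 5 + 1 + 3 = 9
(Check: W+ + W- = 55 should equal n(n+1)/2 = 55.)
Step 4: Test statistic W = min(W+, W-) = 9.
Step 5: Ties in |d|, so use the tie-corrected normal approximation.
        E[W] = n(n+1)/4 = 10*11/4 = 27.5.
        Tie groups: |d|=3 (t=3), |d|=6 (t=2), |d|=7 (t=2); sum(t^3 - t) = 36.
        Var[W] = n(n+1)(2n+1)/24 - sum(t^3-t)/48 = 2310/24 - 36/48 = 95.5.
        z = (W - E[W]) / sqrt(Var[W]) = (9 - 27.5) / 9.7724 = -1.8931.
        Two-sided p = 2*Phi(z) = 0.058347.
Step 6: alpha = 0.05. fail to reject H0.

W+ = 46, W- = 9, W = min = 9, p = 0.058347, fail to reject H0.


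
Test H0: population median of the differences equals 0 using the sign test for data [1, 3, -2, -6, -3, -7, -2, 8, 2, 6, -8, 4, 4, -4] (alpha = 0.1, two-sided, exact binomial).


Step 1: Discard zero differences. Original n = 14; n_eff = number of nonzero differences = 14.
Nonzero differences (with sign): +1, +3, -2, -6, -3, -7, -2, +8, +2, +6, -8, +4, +4, -4
Step 2: Count signs: positive = 7, negative = 7.
Step 3: Under H0: P(positive) = 0.5, so the number of positives S ~ Bin(14, 0.5).
Step 4: Two-sided exact p-value = sum of Bin(14,0.5) probabilities at or below the observed probability = 1.000000.
Step 5: alpha = 0.1. fail to reject H0.

n_eff = 14, pos = 7, neg = 7, p = 1.000000, fail to reject H0.


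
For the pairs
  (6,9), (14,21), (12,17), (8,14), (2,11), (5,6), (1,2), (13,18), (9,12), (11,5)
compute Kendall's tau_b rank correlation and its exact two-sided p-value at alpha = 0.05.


Step 1: Enumerate the 45 unordered pairs (i,j) with i<j and classify each by sign(x_j-x_i) * sign(y_j-y_i).
  (1,2):dx=+8,dy=+12->C; (1,3):dx=+6,dy=+8->C; (1,4):dx=+2,dy=+5->C; (1,5):dx=-4,dy=+2->D
  (1,6):dx=-1,dy=-3->C; (1,7):dx=-5,dy=-7->C; (1,8):dx=+7,dy=+9->C; (1,9):dx=+3,dy=+3->C
  (1,10):dx=+5,dy=-4->D; (2,3):dx=-2,dy=-4->C; (2,4):dx=-6,dy=-7->C; (2,5):dx=-12,dy=-10->C
  (2,6):dx=-9,dy=-15->C; (2,7):dx=-13,dy=-19->C; (2,8):dx=-1,dy=-3->C; (2,9):dx=-5,dy=-9->C
  (2,10):dx=-3,dy=-16->C; (3,4):dx=-4,dy=-3->C; (3,5):dx=-10,dy=-6->C; (3,6):dx=-7,dy=-11->C
  (3,7):dx=-11,dy=-15->C; (3,8):dx=+1,dy=+1->C; (3,9):dx=-3,dy=-5->C; (3,10):dx=-1,dy=-12->C
  (4,5):dx=-6,dy=-3->C; (4,6):dx=-3,dy=-8->C; (4,7):dx=-7,dy=-12->C; (4,8):dx=+5,dy=+4->C
  (4,9):dx=+1,dy=-2->D; (4,10):dx=+3,dy=-9->D; (5,6):dx=+3,dy=-5->D; (5,7):dx=-1,dy=-9->C
  (5,8):dx=+11,dy=+7->C; (5,9):dx=+7,dy=+1->C; (5,10):dx=+9,dy=-6->D; (6,7):dx=-4,dy=-4->C
  (6,8):dx=+8,dy=+12->C; (6,9):dx=+4,dy=+6->C; (6,10):dx=+6,dy=-1->D; (7,8):dx=+12,dy=+16->C
  (7,9):dx=+8,dy=+10->C; (7,10):dx=+10,dy=+3->C; (8,9):dx=-4,dy=-6->C; (8,10):dx=-2,dy=-13->C
  (9,10):dx=+2,dy=-7->D
Step 2: C = 37, D = 8, total pairs = 45.
Step 3: tau = (C - D)/(n(n-1)/2) = (37 - 8)/45 = 0.644444.
Step 4: Exact two-sided p-value (enumerate n! = 3628800 permutations of y under H0): p = 0.009148.
Step 5: alpha = 0.05. reject H0.

tau_b = 0.6444 (C=37, D=8), p = 0.009148, reject H0.


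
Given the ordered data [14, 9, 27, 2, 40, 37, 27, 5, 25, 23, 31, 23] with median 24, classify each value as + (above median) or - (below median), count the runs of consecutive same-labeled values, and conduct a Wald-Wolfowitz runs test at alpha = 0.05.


Step 1: Compute median = 24; label A = above, B = below.
Labels in order: BBABAAABABAB  (n_A = 6, n_B = 6)
Step 2: Count runs R = 9.
Step 3: Under H0 (random ordering), E[R] = 2*n_A*n_B/(n_A+n_B) + 1 = 2*6*6/12 + 1 = 7.0000.
        Var[R] = 2*n_A*n_B*(2*n_A*n_B - n_A - n_B) / ((n_A+n_B)^2 * (n_A+n_B-1)) = 4320/1584 = 2.7273.
        SD[R] = 1.6514.
Step 4: Continuity-corrected z = (R - 0.5 - E[R]) / SD[R] = (9 - 0.5 - 7.0000) / 1.6514 = 0.9083.
Step 5: Two-sided p-value via normal approximation = 2*(1 - Phi(|z|)) = 0.363722.
Step 6: alpha = 0.05. fail to reject H0.

R = 9, z = 0.9083, p = 0.363722, fail to reject H0.


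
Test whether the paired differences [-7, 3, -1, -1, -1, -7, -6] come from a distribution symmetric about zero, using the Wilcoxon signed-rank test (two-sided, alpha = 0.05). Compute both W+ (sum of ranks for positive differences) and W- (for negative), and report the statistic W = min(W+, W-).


Step 1: Drop any zero differences (none here) and take |d_i|.
|d| = [7, 3, 1, 1, 1, 7, 6]
Step 2: Midrank |d_i| (ties get averaged ranks).
ranks: |7|->6.5, |3|->4, |1|->2, |1|->2, |1|->2, |7|->6.5, |6|->5
Step 3: Attach original signs; sum ranks with positive sign and with negative sign.
W+ = 4 = 4
W- = 6.5 + 2 + 2 + 2 + 6.5 + 5 = 24
(Check: W+ + W- = 28 should equal n(n+1)/2 = 28.)
Step 4: Test statistic W = min(W+, W-) = 4.
Step 5: Ties in |d|, so use the tie-corrected normal approximation.
        E[W] = n(n+1)/4 = 7*8/4 = 14.
        Tie groups: |d|=1 (t=3), |d|=7 (t=2); sum(t^3 - t) = 30.
        Var[W] = n(n+1)(2n+1)/24 - sum(t^3-t)/48 = 840/24 - 30/48 = 34.375.
        z = (W - E[W]) / sqrt(Var[W]) = (4 - 14) / 5.8630 = -1.7056.
        Two-sided p = 2*Phi(z) = 0.088082.
Step 6: alpha = 0.05. fail to reject H0.

W+ = 4, W- = 24, W = min = 4, p = 0.088082, fail to reject H0.


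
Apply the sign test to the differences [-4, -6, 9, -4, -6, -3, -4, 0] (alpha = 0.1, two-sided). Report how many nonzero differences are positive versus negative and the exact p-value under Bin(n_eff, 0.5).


Step 1: Discard zero differences. Original n = 8; n_eff = number of nonzero differences = 7.
Nonzero differences (with sign): -4, -6, +9, -4, -6, -3, -4
Step 2: Count signs: positive = 1, negative = 6.
Step 3: Under H0: P(positive) = 0.5, so the number of positives S ~ Bin(7, 0.5).
Step 4: Two-sided exact p-value = sum of Bin(7,0.5) probabilities at or below the observed probability = 0.125000.
Step 5: alpha = 0.1. fail to reject H0.

n_eff = 7, pos = 1, neg = 6, p = 0.125000, fail to reject H0.


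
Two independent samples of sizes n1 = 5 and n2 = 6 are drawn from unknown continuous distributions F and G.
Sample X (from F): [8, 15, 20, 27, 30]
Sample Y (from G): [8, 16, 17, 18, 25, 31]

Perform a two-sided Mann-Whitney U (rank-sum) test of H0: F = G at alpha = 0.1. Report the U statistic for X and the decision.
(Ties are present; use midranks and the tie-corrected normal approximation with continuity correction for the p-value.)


Step 1: Combine and sort all 11 observations; assign midranks.
sorted (value, group): (8,X), (8,Y), (15,X), (16,Y), (17,Y), (18,Y), (20,X), (25,Y), (27,X), (30,X), (31,Y)
ranks: 8->1.5, 8->1.5, 15->3, 16->4, 17->5, 18->6, 20->7, 25->8, 27->9, 30->10, 31->11
Step 2: Rank sum for X: R1 = 1.5 + 3 + 7 + 9 + 10 = 30.5.
Step 3: U_X = R1 - n1(n1+1)/2 = 30.5 - 5*6/2 = 30.5 - 15 = 15.5.
       U_Y = n1*n2 - U_X = 30 - 15.5 = 14.5.
Step 4: Ties are present, so use the tie-corrected normal approximation (with continuity correction) for the p-value.
Step 5: p-value = 1.000000; compare to alpha = 0.1. fail to reject H0.

U_X = 15.5, p = 1.000000, fail to reject H0 at alpha = 0.1.


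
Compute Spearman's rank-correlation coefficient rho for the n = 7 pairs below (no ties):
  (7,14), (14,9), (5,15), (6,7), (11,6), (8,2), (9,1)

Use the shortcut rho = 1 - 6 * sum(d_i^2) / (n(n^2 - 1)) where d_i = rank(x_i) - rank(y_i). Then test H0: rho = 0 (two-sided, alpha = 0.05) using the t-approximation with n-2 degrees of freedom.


Step 1: Rank x and y separately (midranks; no ties here).
rank(x): 7->3, 14->7, 5->1, 6->2, 11->6, 8->4, 9->5
rank(y): 14->6, 9->5, 15->7, 7->4, 6->3, 2->2, 1->1
Step 2: d_i = R_x(i) - R_y(i); compute d_i^2.
  (3-6)^2=9, (7-5)^2=4, (1-7)^2=36, (2-4)^2=4, (6-3)^2=9, (4-2)^2=4, (5-1)^2=16
sum(d^2) = 82.
Step 3: rho = 1 - 6*82 / (7*(7^2 - 1)) = 1 - 492/336 = -0.464286.
Step 4: Under H0, t = rho * sqrt((n-2)/(1-rho^2)) = -1.1722 ~ t(5).
Step 5: Two-sided p-value from the t-distribution with 5 df = 0.293934.
Step 6: alpha = 0.05. fail to reject H0.

rho = -0.4643, p = 0.293934, fail to reject H0 at alpha = 0.05.


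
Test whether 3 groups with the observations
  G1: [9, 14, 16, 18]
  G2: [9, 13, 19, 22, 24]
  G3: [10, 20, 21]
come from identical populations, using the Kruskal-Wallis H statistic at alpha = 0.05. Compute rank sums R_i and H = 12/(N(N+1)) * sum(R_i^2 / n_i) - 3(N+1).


Step 1: Combine all N = 12 observations and assign midranks.
sorted (value, group, rank): (9,G1,1.5), (9,G2,1.5), (10,G3,3), (13,G2,4), (14,G1,5), (16,G1,6), (18,G1,7), (19,G2,8), (20,G3,9), (21,G3,10), (22,G2,11), (24,G2,12)
Step 2: Sum ranks within each group.
R_1 = 19.5 (n_1 = 4)
R_2 = 36.5 (n_2 = 5)
R_3 = 22 (n_3 = 3)
Step 3: H = 12/(N(N+1)) * sum(R_i^2/n_i) - 3(N+1)
     = 12/(12*13) * (19.5^2/4 + 36.5^2/5 + 22^2/3) - 3*13
     = 0.076923 * 522.846 - 39
     = 1.218910.
Step 4: Ties present; correction factor C = 1 - 6/(12^3 - 12) = 0.996503. Corrected H = 1.218910 / 0.996503 = 1.223187.
Step 5: Under H0, H ~ chi^2(2); p-value = 0.542486.
Step 6: alpha = 0.05. fail to reject H0.

H = 1.2232, df = 2, p = 0.542486, fail to reject H0.


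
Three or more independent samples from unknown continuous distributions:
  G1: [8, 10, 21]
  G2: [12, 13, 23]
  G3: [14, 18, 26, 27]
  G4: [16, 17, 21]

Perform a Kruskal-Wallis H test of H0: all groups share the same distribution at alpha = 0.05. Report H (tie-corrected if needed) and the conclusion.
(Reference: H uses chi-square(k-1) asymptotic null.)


Step 1: Combine all N = 13 observations and assign midranks.
sorted (value, group, rank): (8,G1,1), (10,G1,2), (12,G2,3), (13,G2,4), (14,G3,5), (16,G4,6), (17,G4,7), (18,G3,8), (21,G1,9.5), (21,G4,9.5), (23,G2,11), (26,G3,12), (27,G3,13)
Step 2: Sum ranks within each group.
R_1 = 12.5 (n_1 = 3)
R_2 = 18 (n_2 = 3)
R_3 = 38 (n_3 = 4)
R_4 = 22.5 (n_4 = 3)
Step 3: H = 12/(N(N+1)) * sum(R_i^2/n_i) - 3(N+1)
     = 12/(13*14) * (12.5^2/3 + 18^2/3 + 38^2/4 + 22.5^2/3) - 3*14
     = 0.065934 * 689.833 - 42
     = 3.483516.
Step 4: Ties present; correction factor C = 1 - 6/(13^3 - 13) = 0.997253. Corrected H = 3.483516 / 0.997253 = 3.493113.
Step 5: Under H0, H ~ chi^2(3); p-value = 0.321656.
Step 6: alpha = 0.05. fail to reject H0.

H = 3.4931, df = 3, p = 0.321656, fail to reject H0.


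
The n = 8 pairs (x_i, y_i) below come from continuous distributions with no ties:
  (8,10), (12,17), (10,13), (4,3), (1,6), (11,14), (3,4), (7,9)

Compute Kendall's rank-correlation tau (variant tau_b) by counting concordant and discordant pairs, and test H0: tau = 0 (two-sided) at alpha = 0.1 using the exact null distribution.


Step 1: Enumerate the 28 unordered pairs (i,j) with i<j and classify each by sign(x_j-x_i) * sign(y_j-y_i).
  (1,2):dx=+4,dy=+7->C; (1,3):dx=+2,dy=+3->C; (1,4):dx=-4,dy=-7->C; (1,5):dx=-7,dy=-4->C
  (1,6):dx=+3,dy=+4->C; (1,7):dx=-5,dy=-6->C; (1,8):dx=-1,dy=-1->C; (2,3):dx=-2,dy=-4->C
  (2,4):dx=-8,dy=-14->C; (2,5):dx=-11,dy=-11->C; (2,6):dx=-1,dy=-3->C; (2,7):dx=-9,dy=-13->C
  (2,8):dx=-5,dy=-8->C; (3,4):dx=-6,dy=-10->C; (3,5):dx=-9,dy=-7->C; (3,6):dx=+1,dy=+1->C
  (3,7):dx=-7,dy=-9->C; (3,8):dx=-3,dy=-4->C; (4,5):dx=-3,dy=+3->D; (4,6):dx=+7,dy=+11->C
  (4,7):dx=-1,dy=+1->D; (4,8):dx=+3,dy=+6->C; (5,6):dx=+10,dy=+8->C; (5,7):dx=+2,dy=-2->D
  (5,8):dx=+6,dy=+3->C; (6,7):dx=-8,dy=-10->C; (6,8):dx=-4,dy=-5->C; (7,8):dx=+4,dy=+5->C
Step 2: C = 25, D = 3, total pairs = 28.
Step 3: tau = (C - D)/(n(n-1)/2) = (25 - 3)/28 = 0.785714.
Step 4: Exact two-sided p-value (enumerate n! = 40320 permutations of y under H0): p = 0.005506.
Step 5: alpha = 0.1. reject H0.

tau_b = 0.7857 (C=25, D=3), p = 0.005506, reject H0.


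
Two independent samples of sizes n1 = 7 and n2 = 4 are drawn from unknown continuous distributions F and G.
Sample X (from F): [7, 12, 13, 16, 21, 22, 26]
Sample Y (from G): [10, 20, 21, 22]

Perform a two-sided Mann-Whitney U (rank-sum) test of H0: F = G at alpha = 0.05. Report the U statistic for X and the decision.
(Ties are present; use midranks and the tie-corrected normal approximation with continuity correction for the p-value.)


Step 1: Combine and sort all 11 observations; assign midranks.
sorted (value, group): (7,X), (10,Y), (12,X), (13,X), (16,X), (20,Y), (21,X), (21,Y), (22,X), (22,Y), (26,X)
ranks: 7->1, 10->2, 12->3, 13->4, 16->5, 20->6, 21->7.5, 21->7.5, 22->9.5, 22->9.5, 26->11
Step 2: Rank sum for X: R1 = 1 + 3 + 4 + 5 + 7.5 + 9.5 + 11 = 41.
Step 3: U_X = R1 - n1(n1+1)/2 = 41 - 7*8/2 = 41 - 28 = 13.
       U_Y = n1*n2 - U_X = 28 - 13 = 15.
Step 4: Ties are present, so use the tie-corrected normal approximation (with continuity correction) for the p-value.
Step 5: p-value = 0.924376; compare to alpha = 0.05. fail to reject H0.

U_X = 13, p = 0.924376, fail to reject H0 at alpha = 0.05.


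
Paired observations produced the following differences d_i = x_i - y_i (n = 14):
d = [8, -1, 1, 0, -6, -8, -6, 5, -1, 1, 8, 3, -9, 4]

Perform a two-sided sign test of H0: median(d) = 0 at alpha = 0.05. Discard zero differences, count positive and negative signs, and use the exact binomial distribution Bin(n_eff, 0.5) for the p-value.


Step 1: Discard zero differences. Original n = 14; n_eff = number of nonzero differences = 13.
Nonzero differences (with sign): +8, -1, +1, -6, -8, -6, +5, -1, +1, +8, +3, -9, +4
Step 2: Count signs: positive = 7, negative = 6.
Step 3: Under H0: P(positive) = 0.5, so the number of positives S ~ Bin(13, 0.5).
Step 4: Two-sided exact p-value = sum of Bin(13,0.5) probabilities at or below the observed probability = 1.000000.
Step 5: alpha = 0.05. fail to reject H0.

n_eff = 13, pos = 7, neg = 6, p = 1.000000, fail to reject H0.


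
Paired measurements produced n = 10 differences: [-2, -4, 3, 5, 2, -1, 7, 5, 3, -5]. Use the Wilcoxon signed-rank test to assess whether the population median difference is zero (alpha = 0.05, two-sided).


Step 1: Drop any zero differences (none here) and take |d_i|.
|d| = [2, 4, 3, 5, 2, 1, 7, 5, 3, 5]
Step 2: Midrank |d_i| (ties get averaged ranks).
ranks: |2|->2.5, |4|->6, |3|->4.5, |5|->8, |2|->2.5, |1|->1, |7|->10, |5|->8, |3|->4.5, |5|->8
Step 3: Attach original signs; sum ranks with positive sign and with negative sign.
W+ = 4.5 + 8 + 2.5 + 10 + 8 + 4.5 = 37.5
W- = 2.5 + 6 + 1 + 8 = 17.5
(Check: W+ + W- = 55 should equal n(n+1)/2 = 55.)
Step 4: Test statistic W = min(W+, W-) = 17.5.
Step 5: Ties in |d|, so use the tie-corrected normal approximation.
        E[W] = n(n+1)/4 = 10*11/4 = 27.5.
        Tie groups: |d|=2 (t=2), |d|=3 (t=2), |d|=5 (t=3); sum(t^3 - t) = 36.
        Var[W] = n(n+1)(2n+1)/24 - sum(t^3-t)/48 = 2310/24 - 36/48 = 95.5.
        z = (W - E[W]) / sqrt(Var[W]) = (17.5 - 27.5) / 9.7724 = -1.0233.
        Two-sided p = 2*Phi(z) = 0.306171.
Step 6: alpha = 0.05. fail to reject H0.

W+ = 37.5, W- = 17.5, W = min = 17.5, p = 0.306171, fail to reject H0.


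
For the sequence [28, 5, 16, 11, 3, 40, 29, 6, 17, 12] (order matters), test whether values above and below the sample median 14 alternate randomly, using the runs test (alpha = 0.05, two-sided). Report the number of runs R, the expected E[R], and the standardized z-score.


Step 1: Compute median = 14; label A = above, B = below.
Labels in order: ABABBAABAB  (n_A = 5, n_B = 5)
Step 2: Count runs R = 8.
Step 3: Under H0 (random ordering), E[R] = 2*n_A*n_B/(n_A+n_B) + 1 = 2*5*5/10 + 1 = 6.0000.
        Var[R] = 2*n_A*n_B*(2*n_A*n_B - n_A - n_B) / ((n_A+n_B)^2 * (n_A+n_B-1)) = 2000/900 = 2.2222.
        SD[R] = 1.4907.
Step 4: Continuity-corrected z = (R - 0.5 - E[R]) / SD[R] = (8 - 0.5 - 6.0000) / 1.4907 = 1.0062.
Step 5: Two-sided p-value via normal approximation = 2*(1 - Phi(|z|)) = 0.314305.
Step 6: alpha = 0.05. fail to reject H0.

R = 8, z = 1.0062, p = 0.314305, fail to reject H0.


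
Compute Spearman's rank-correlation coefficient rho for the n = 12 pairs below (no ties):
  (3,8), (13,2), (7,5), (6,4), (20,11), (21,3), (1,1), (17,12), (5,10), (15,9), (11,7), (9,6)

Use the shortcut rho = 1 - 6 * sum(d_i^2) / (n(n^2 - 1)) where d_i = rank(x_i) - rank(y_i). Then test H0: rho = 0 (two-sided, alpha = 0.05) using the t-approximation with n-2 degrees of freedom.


Step 1: Rank x and y separately (midranks; no ties here).
rank(x): 3->2, 13->8, 7->5, 6->4, 20->11, 21->12, 1->1, 17->10, 5->3, 15->9, 11->7, 9->6
rank(y): 8->8, 2->2, 5->5, 4->4, 11->11, 3->3, 1->1, 12->12, 10->10, 9->9, 7->7, 6->6
Step 2: d_i = R_x(i) - R_y(i); compute d_i^2.
  (2-8)^2=36, (8-2)^2=36, (5-5)^2=0, (4-4)^2=0, (11-11)^2=0, (12-3)^2=81, (1-1)^2=0, (10-12)^2=4, (3-10)^2=49, (9-9)^2=0, (7-7)^2=0, (6-6)^2=0
sum(d^2) = 206.
Step 3: rho = 1 - 6*206 / (12*(12^2 - 1)) = 1 - 1236/1716 = 0.279720.
Step 4: Under H0, t = rho * sqrt((n-2)/(1-rho^2)) = 0.9213 ~ t(10).
Step 5: Two-sided p-value from the t-distribution with 10 df = 0.378569.
Step 6: alpha = 0.05. fail to reject H0.

rho = 0.2797, p = 0.378569, fail to reject H0 at alpha = 0.05.


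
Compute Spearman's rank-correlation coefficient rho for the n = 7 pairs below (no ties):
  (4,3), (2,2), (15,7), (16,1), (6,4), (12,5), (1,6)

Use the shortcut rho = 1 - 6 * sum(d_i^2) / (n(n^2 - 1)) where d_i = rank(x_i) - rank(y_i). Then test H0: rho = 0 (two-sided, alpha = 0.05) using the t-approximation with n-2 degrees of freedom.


Step 1: Rank x and y separately (midranks; no ties here).
rank(x): 4->3, 2->2, 15->6, 16->7, 6->4, 12->5, 1->1
rank(y): 3->3, 2->2, 7->7, 1->1, 4->4, 5->5, 6->6
Step 2: d_i = R_x(i) - R_y(i); compute d_i^2.
  (3-3)^2=0, (2-2)^2=0, (6-7)^2=1, (7-1)^2=36, (4-4)^2=0, (5-5)^2=0, (1-6)^2=25
sum(d^2) = 62.
Step 3: rho = 1 - 6*62 / (7*(7^2 - 1)) = 1 - 372/336 = -0.107143.
Step 4: Under H0, t = rho * sqrt((n-2)/(1-rho^2)) = -0.2410 ~ t(5).
Step 5: Two-sided p-value from the t-distribution with 5 df = 0.819151.
Step 6: alpha = 0.05. fail to reject H0.

rho = -0.1071, p = 0.819151, fail to reject H0 at alpha = 0.05.


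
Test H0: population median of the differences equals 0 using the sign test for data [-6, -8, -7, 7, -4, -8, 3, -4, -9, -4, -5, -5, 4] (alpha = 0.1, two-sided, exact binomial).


Step 1: Discard zero differences. Original n = 13; n_eff = number of nonzero differences = 13.
Nonzero differences (with sign): -6, -8, -7, +7, -4, -8, +3, -4, -9, -4, -5, -5, +4
Step 2: Count signs: positive = 3, negative = 10.
Step 3: Under H0: P(positive) = 0.5, so the number of positives S ~ Bin(13, 0.5).
Step 4: Two-sided exact p-value = sum of Bin(13,0.5) probabilities at or below the observed probability = 0.092285.
Step 5: alpha = 0.1. reject H0.

n_eff = 13, pos = 3, neg = 10, p = 0.092285, reject H0.


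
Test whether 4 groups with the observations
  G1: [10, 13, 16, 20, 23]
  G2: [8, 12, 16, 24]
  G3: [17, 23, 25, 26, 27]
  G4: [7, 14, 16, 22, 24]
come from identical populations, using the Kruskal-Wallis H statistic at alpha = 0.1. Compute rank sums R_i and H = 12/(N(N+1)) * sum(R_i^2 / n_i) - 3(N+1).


Step 1: Combine all N = 19 observations and assign midranks.
sorted (value, group, rank): (7,G4,1), (8,G2,2), (10,G1,3), (12,G2,4), (13,G1,5), (14,G4,6), (16,G1,8), (16,G2,8), (16,G4,8), (17,G3,10), (20,G1,11), (22,G4,12), (23,G1,13.5), (23,G3,13.5), (24,G2,15.5), (24,G4,15.5), (25,G3,17), (26,G3,18), (27,G3,19)
Step 2: Sum ranks within each group.
R_1 = 40.5 (n_1 = 5)
R_2 = 29.5 (n_2 = 4)
R_3 = 77.5 (n_3 = 5)
R_4 = 42.5 (n_4 = 5)
Step 3: H = 12/(N(N+1)) * sum(R_i^2/n_i) - 3(N+1)
     = 12/(19*20) * (40.5^2/5 + 29.5^2/4 + 77.5^2/5 + 42.5^2/5) - 3*20
     = 0.031579 * 2108.11 - 60
     = 6.571974.
Step 4: Ties present; correction factor C = 1 - 36/(19^3 - 19) = 0.994737. Corrected H = 6.571974 / 0.994737 = 6.606746.
Step 5: Under H0, H ~ chi^2(3); p-value = 0.085546.
Step 6: alpha = 0.1. reject H0.

H = 6.6067, df = 3, p = 0.085546, reject H0.


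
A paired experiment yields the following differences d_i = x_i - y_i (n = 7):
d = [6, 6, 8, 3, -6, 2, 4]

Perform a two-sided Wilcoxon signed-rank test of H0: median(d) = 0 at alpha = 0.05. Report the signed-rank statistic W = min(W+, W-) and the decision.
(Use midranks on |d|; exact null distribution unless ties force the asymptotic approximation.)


Step 1: Drop any zero differences (none here) and take |d_i|.
|d| = [6, 6, 8, 3, 6, 2, 4]
Step 2: Midrank |d_i| (ties get averaged ranks).
ranks: |6|->5, |6|->5, |8|->7, |3|->2, |6|->5, |2|->1, |4|->3
Step 3: Attach original signs; sum ranks with positive sign and with negative sign.
W+ = 5 + 5 + 7 + 2 + 1 + 3 = 23
W- = 5 = 5
(Check: W+ + W- = 28 should equal n(n+1)/2 = 28.)
Step 4: Test statistic W = min(W+, W-) = 5.
Step 5: Ties in |d|, so use the tie-corrected normal approximation.
        E[W] = n(n+1)/4 = 7*8/4 = 14.
        Tie groups: |d|=6 (t=3); sum(t^3 - t) = 24.
        Var[W] = n(n+1)(2n+1)/24 - sum(t^3-t)/48 = 840/24 - 24/48 = 34.5.
        z = (W - E[W]) / sqrt(Var[W]) = (5 - 14) / 5.8737 = -1.5323.
        Two-sided p = 2*Phi(z) = 0.125458.
Step 6: alpha = 0.05. fail to reject H0.

W+ = 23, W- = 5, W = min = 5, p = 0.125458, fail to reject H0.


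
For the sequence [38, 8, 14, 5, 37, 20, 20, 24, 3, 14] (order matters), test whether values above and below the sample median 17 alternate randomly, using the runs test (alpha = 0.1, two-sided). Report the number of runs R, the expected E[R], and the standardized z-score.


Step 1: Compute median = 17; label A = above, B = below.
Labels in order: ABBBAAAABB  (n_A = 5, n_B = 5)
Step 2: Count runs R = 4.
Step 3: Under H0 (random ordering), E[R] = 2*n_A*n_B/(n_A+n_B) + 1 = 2*5*5/10 + 1 = 6.0000.
        Var[R] = 2*n_A*n_B*(2*n_A*n_B - n_A - n_B) / ((n_A+n_B)^2 * (n_A+n_B-1)) = 2000/900 = 2.2222.
        SD[R] = 1.4907.
Step 4: Continuity-corrected z = (R + 0.5 - E[R]) / SD[R] = (4 + 0.5 - 6.0000) / 1.4907 = -1.0062.
Step 5: Two-sided p-value via normal approximation = 2*(1 - Phi(|z|)) = 0.314305.
Step 6: alpha = 0.1. fail to reject H0.

R = 4, z = -1.0062, p = 0.314305, fail to reject H0.


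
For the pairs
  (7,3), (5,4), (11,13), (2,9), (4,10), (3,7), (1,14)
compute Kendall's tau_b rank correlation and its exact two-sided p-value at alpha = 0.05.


Step 1: Enumerate the 21 unordered pairs (i,j) with i<j and classify each by sign(x_j-x_i) * sign(y_j-y_i).
  (1,2):dx=-2,dy=+1->D; (1,3):dx=+4,dy=+10->C; (1,4):dx=-5,dy=+6->D; (1,5):dx=-3,dy=+7->D
  (1,6):dx=-4,dy=+4->D; (1,7):dx=-6,dy=+11->D; (2,3):dx=+6,dy=+9->C; (2,4):dx=-3,dy=+5->D
  (2,5):dx=-1,dy=+6->D; (2,6):dx=-2,dy=+3->D; (2,7):dx=-4,dy=+10->D; (3,4):dx=-9,dy=-4->C
  (3,5):dx=-7,dy=-3->C; (3,6):dx=-8,dy=-6->C; (3,7):dx=-10,dy=+1->D; (4,5):dx=+2,dy=+1->C
  (4,6):dx=+1,dy=-2->D; (4,7):dx=-1,dy=+5->D; (5,6):dx=-1,dy=-3->C; (5,7):dx=-3,dy=+4->D
  (6,7):dx=-2,dy=+7->D
Step 2: C = 7, D = 14, total pairs = 21.
Step 3: tau = (C - D)/(n(n-1)/2) = (7 - 14)/21 = -0.333333.
Step 4: Exact two-sided p-value (enumerate n! = 5040 permutations of y under H0): p = 0.381349.
Step 5: alpha = 0.05. fail to reject H0.

tau_b = -0.3333 (C=7, D=14), p = 0.381349, fail to reject H0.


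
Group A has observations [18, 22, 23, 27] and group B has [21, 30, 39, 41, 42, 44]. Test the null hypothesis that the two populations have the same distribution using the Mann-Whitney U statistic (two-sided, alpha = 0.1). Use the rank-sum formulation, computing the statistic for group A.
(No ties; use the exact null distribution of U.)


Step 1: Combine and sort all 10 observations; assign midranks.
sorted (value, group): (18,X), (21,Y), (22,X), (23,X), (27,X), (30,Y), (39,Y), (41,Y), (42,Y), (44,Y)
ranks: 18->1, 21->2, 22->3, 23->4, 27->5, 30->6, 39->7, 41->8, 42->9, 44->10
Step 2: Rank sum for X: R1 = 1 + 3 + 4 + 5 = 13.
Step 3: U_X = R1 - n1(n1+1)/2 = 13 - 4*5/2 = 13 - 10 = 3.
       U_Y = n1*n2 - U_X = 24 - 3 = 21.
Step 4: No ties, so the exact null distribution of U (based on enumerating the C(10,4) = 210 equally likely rank assignments) gives the two-sided p-value.
Step 5: p-value = 0.066667; compare to alpha = 0.1. reject H0.

U_X = 3, p = 0.066667, reject H0 at alpha = 0.1.


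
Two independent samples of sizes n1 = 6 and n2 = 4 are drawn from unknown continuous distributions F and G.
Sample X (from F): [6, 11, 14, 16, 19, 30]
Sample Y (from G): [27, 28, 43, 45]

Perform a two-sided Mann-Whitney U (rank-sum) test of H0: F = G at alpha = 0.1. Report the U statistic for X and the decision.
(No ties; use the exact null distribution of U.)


Step 1: Combine and sort all 10 observations; assign midranks.
sorted (value, group): (6,X), (11,X), (14,X), (16,X), (19,X), (27,Y), (28,Y), (30,X), (43,Y), (45,Y)
ranks: 6->1, 11->2, 14->3, 16->4, 19->5, 27->6, 28->7, 30->8, 43->9, 45->10
Step 2: Rank sum for X: R1 = 1 + 2 + 3 + 4 + 5 + 8 = 23.
Step 3: U_X = R1 - n1(n1+1)/2 = 23 - 6*7/2 = 23 - 21 = 2.
       U_Y = n1*n2 - U_X = 24 - 2 = 22.
Step 4: No ties, so the exact null distribution of U (based on enumerating the C(10,6) = 210 equally likely rank assignments) gives the two-sided p-value.
Step 5: p-value = 0.038095; compare to alpha = 0.1. reject H0.

U_X = 2, p = 0.038095, reject H0 at alpha = 0.1.


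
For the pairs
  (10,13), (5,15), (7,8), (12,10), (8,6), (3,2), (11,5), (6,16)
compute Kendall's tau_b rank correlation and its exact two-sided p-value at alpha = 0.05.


Step 1: Enumerate the 28 unordered pairs (i,j) with i<j and classify each by sign(x_j-x_i) * sign(y_j-y_i).
  (1,2):dx=-5,dy=+2->D; (1,3):dx=-3,dy=-5->C; (1,4):dx=+2,dy=-3->D; (1,5):dx=-2,dy=-7->C
  (1,6):dx=-7,dy=-11->C; (1,7):dx=+1,dy=-8->D; (1,8):dx=-4,dy=+3->D; (2,3):dx=+2,dy=-7->D
  (2,4):dx=+7,dy=-5->D; (2,5):dx=+3,dy=-9->D; (2,6):dx=-2,dy=-13->C; (2,7):dx=+6,dy=-10->D
  (2,8):dx=+1,dy=+1->C; (3,4):dx=+5,dy=+2->C; (3,5):dx=+1,dy=-2->D; (3,6):dx=-4,dy=-6->C
  (3,7):dx=+4,dy=-3->D; (3,8):dx=-1,dy=+8->D; (4,5):dx=-4,dy=-4->C; (4,6):dx=-9,dy=-8->C
  (4,7):dx=-1,dy=-5->C; (4,8):dx=-6,dy=+6->D; (5,6):dx=-5,dy=-4->C; (5,7):dx=+3,dy=-1->D
  (5,8):dx=-2,dy=+10->D; (6,7):dx=+8,dy=+3->C; (6,8):dx=+3,dy=+14->C; (7,8):dx=-5,dy=+11->D
Step 2: C = 13, D = 15, total pairs = 28.
Step 3: tau = (C - D)/(n(n-1)/2) = (13 - 15)/28 = -0.071429.
Step 4: Exact two-sided p-value (enumerate n! = 40320 permutations of y under H0): p = 0.904861.
Step 5: alpha = 0.05. fail to reject H0.

tau_b = -0.0714 (C=13, D=15), p = 0.904861, fail to reject H0.


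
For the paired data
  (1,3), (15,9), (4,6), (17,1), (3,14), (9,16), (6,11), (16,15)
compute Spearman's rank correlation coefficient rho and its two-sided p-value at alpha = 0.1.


Step 1: Rank x and y separately (midranks; no ties here).
rank(x): 1->1, 15->6, 4->3, 17->8, 3->2, 9->5, 6->4, 16->7
rank(y): 3->2, 9->4, 6->3, 1->1, 14->6, 16->8, 11->5, 15->7
Step 2: d_i = R_x(i) - R_y(i); compute d_i^2.
  (1-2)^2=1, (6-4)^2=4, (3-3)^2=0, (8-1)^2=49, (2-6)^2=16, (5-8)^2=9, (4-5)^2=1, (7-7)^2=0
sum(d^2) = 80.
Step 3: rho = 1 - 6*80 / (8*(8^2 - 1)) = 1 - 480/504 = 0.047619.
Step 4: Under H0, t = rho * sqrt((n-2)/(1-rho^2)) = 0.1168 ~ t(6).
Step 5: Two-sided p-value from the t-distribution with 6 df = 0.910849.
Step 6: alpha = 0.1. fail to reject H0.

rho = 0.0476, p = 0.910849, fail to reject H0 at alpha = 0.1.


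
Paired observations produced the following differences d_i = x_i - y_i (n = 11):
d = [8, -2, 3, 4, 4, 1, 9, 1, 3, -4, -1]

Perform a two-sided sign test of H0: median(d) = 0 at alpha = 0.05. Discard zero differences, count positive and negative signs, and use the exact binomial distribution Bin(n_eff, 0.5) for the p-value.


Step 1: Discard zero differences. Original n = 11; n_eff = number of nonzero differences = 11.
Nonzero differences (with sign): +8, -2, +3, +4, +4, +1, +9, +1, +3, -4, -1
Step 2: Count signs: positive = 8, negative = 3.
Step 3: Under H0: P(positive) = 0.5, so the number of positives S ~ Bin(11, 0.5).
Step 4: Two-sided exact p-value = sum of Bin(11,0.5) probabilities at or below the observed probability = 0.226562.
Step 5: alpha = 0.05. fail to reject H0.

n_eff = 11, pos = 8, neg = 3, p = 0.226562, fail to reject H0.


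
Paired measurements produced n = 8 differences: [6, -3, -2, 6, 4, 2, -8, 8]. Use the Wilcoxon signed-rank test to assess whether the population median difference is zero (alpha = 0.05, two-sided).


Step 1: Drop any zero differences (none here) and take |d_i|.
|d| = [6, 3, 2, 6, 4, 2, 8, 8]
Step 2: Midrank |d_i| (ties get averaged ranks).
ranks: |6|->5.5, |3|->3, |2|->1.5, |6|->5.5, |4|->4, |2|->1.5, |8|->7.5, |8|->7.5
Step 3: Attach original signs; sum ranks with positive sign and with negative sign.
W+ = 5.5 + 5.5 + 4 + 1.5 + 7.5 = 24
W- = 3 + 1.5 + 7.5 = 12
(Check: W+ + W- = 36 should equal n(n+1)/2 = 36.)
Step 4: Test statistic W = min(W+, W-) = 12.
Step 5: Ties in |d|, so use the tie-corrected normal approximation.
        E[W] = n(n+1)/4 = 8*9/4 = 18.
        Tie groups: |d|=2 (t=2), |d|=6 (t=2), |d|=8 (t=2); sum(t^3 - t) = 18.
        Var[W] = n(n+1)(2n+1)/24 - sum(t^3-t)/48 = 1224/24 - 18/48 = 50.625.
        z = (W - E[W]) / sqrt(Var[W]) = (12 - 18) / 7.1151 = -0.8433.
        Two-sided p = 2*Phi(z) = 0.399075.
Step 6: alpha = 0.05. fail to reject H0.

W+ = 24, W- = 12, W = min = 12, p = 0.399075, fail to reject H0.


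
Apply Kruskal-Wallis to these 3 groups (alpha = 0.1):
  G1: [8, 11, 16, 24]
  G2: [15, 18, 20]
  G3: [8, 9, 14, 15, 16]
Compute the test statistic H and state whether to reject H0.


Step 1: Combine all N = 12 observations and assign midranks.
sorted (value, group, rank): (8,G1,1.5), (8,G3,1.5), (9,G3,3), (11,G1,4), (14,G3,5), (15,G2,6.5), (15,G3,6.5), (16,G1,8.5), (16,G3,8.5), (18,G2,10), (20,G2,11), (24,G1,12)
Step 2: Sum ranks within each group.
R_1 = 26 (n_1 = 4)
R_2 = 27.5 (n_2 = 3)
R_3 = 24.5 (n_3 = 5)
Step 3: H = 12/(N(N+1)) * sum(R_i^2/n_i) - 3(N+1)
     = 12/(12*13) * (26^2/4 + 27.5^2/3 + 24.5^2/5) - 3*13
     = 0.076923 * 541.133 - 39
     = 2.625641.
Step 4: Ties present; correction factor C = 1 - 18/(12^3 - 12) = 0.989510. Corrected H = 2.625641 / 0.989510 = 2.653475.
Step 5: Under H0, H ~ chi^2(2); p-value = 0.265342.
Step 6: alpha = 0.1. fail to reject H0.

H = 2.6535, df = 2, p = 0.265342, fail to reject H0.


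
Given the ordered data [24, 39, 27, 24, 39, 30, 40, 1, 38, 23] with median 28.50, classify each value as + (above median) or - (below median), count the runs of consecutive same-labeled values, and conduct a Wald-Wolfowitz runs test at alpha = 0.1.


Step 1: Compute median = 28.50; label A = above, B = below.
Labels in order: BABBAAABAB  (n_A = 5, n_B = 5)
Step 2: Count runs R = 7.
Step 3: Under H0 (random ordering), E[R] = 2*n_A*n_B/(n_A+n_B) + 1 = 2*5*5/10 + 1 = 6.0000.
        Var[R] = 2*n_A*n_B*(2*n_A*n_B - n_A - n_B) / ((n_A+n_B)^2 * (n_A+n_B-1)) = 2000/900 = 2.2222.
        SD[R] = 1.4907.
Step 4: Continuity-corrected z = (R - 0.5 - E[R]) / SD[R] = (7 - 0.5 - 6.0000) / 1.4907 = 0.3354.
Step 5: Two-sided p-value via normal approximation = 2*(1 - Phi(|z|)) = 0.737316.
Step 6: alpha = 0.1. fail to reject H0.

R = 7, z = 0.3354, p = 0.737316, fail to reject H0.


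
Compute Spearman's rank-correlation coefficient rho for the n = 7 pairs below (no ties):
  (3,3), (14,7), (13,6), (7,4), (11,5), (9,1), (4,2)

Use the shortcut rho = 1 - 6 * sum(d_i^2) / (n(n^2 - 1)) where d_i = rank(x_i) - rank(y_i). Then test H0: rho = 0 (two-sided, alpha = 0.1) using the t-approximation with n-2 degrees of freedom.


Step 1: Rank x and y separately (midranks; no ties here).
rank(x): 3->1, 14->7, 13->6, 7->3, 11->5, 9->4, 4->2
rank(y): 3->3, 7->7, 6->6, 4->4, 5->5, 1->1, 2->2
Step 2: d_i = R_x(i) - R_y(i); compute d_i^2.
  (1-3)^2=4, (7-7)^2=0, (6-6)^2=0, (3-4)^2=1, (5-5)^2=0, (4-1)^2=9, (2-2)^2=0
sum(d^2) = 14.
Step 3: rho = 1 - 6*14 / (7*(7^2 - 1)) = 1 - 84/336 = 0.750000.
Step 4: Under H0, t = rho * sqrt((n-2)/(1-rho^2)) = 2.5355 ~ t(5).
Step 5: Two-sided p-value from the t-distribution with 5 df = 0.052181.
Step 6: alpha = 0.1. reject H0.

rho = 0.7500, p = 0.052181, reject H0 at alpha = 0.1.


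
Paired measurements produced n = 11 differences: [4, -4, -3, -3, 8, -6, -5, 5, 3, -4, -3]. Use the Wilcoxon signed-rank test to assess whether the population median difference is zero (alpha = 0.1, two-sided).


Step 1: Drop any zero differences (none here) and take |d_i|.
|d| = [4, 4, 3, 3, 8, 6, 5, 5, 3, 4, 3]
Step 2: Midrank |d_i| (ties get averaged ranks).
ranks: |4|->6, |4|->6, |3|->2.5, |3|->2.5, |8|->11, |6|->10, |5|->8.5, |5|->8.5, |3|->2.5, |4|->6, |3|->2.5
Step 3: Attach original signs; sum ranks with positive sign and with negative sign.
W+ = 6 + 11 + 8.5 + 2.5 = 28
W- = 6 + 2.5 + 2.5 + 10 + 8.5 + 6 + 2.5 = 38
(Check: W+ + W- = 66 should equal n(n+1)/2 = 66.)
Step 4: Test statistic W = min(W+, W-) = 28.
Step 5: Ties in |d|, so use the tie-corrected normal approximation.
        E[W] = n(n+1)/4 = 11*12/4 = 33.
        Tie groups: |d|=3 (t=4), |d|=4 (t=3), |d|=5 (t=2); sum(t^3 - t) = 90.
        Var[W] = n(n+1)(2n+1)/24 - sum(t^3-t)/48 = 3036/24 - 90/48 = 124.625.
        z = (W - E[W]) / sqrt(Var[W]) = (28 - 33) / 11.1636 = -0.4479.
        Two-sided p = 2*Phi(z) = 0.654236.
Step 6: alpha = 0.1. fail to reject H0.

W+ = 28, W- = 38, W = min = 28, p = 0.654236, fail to reject H0.


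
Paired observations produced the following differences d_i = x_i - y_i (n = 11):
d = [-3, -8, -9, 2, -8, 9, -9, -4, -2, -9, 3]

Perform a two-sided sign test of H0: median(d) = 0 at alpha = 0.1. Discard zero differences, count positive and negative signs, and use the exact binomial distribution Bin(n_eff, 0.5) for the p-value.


Step 1: Discard zero differences. Original n = 11; n_eff = number of nonzero differences = 11.
Nonzero differences (with sign): -3, -8, -9, +2, -8, +9, -9, -4, -2, -9, +3
Step 2: Count signs: positive = 3, negative = 8.
Step 3: Under H0: P(positive) = 0.5, so the number of positives S ~ Bin(11, 0.5).
Step 4: Two-sided exact p-value = sum of Bin(11,0.5) probabilities at or below the observed probability = 0.226562.
Step 5: alpha = 0.1. fail to reject H0.

n_eff = 11, pos = 3, neg = 8, p = 0.226562, fail to reject H0.


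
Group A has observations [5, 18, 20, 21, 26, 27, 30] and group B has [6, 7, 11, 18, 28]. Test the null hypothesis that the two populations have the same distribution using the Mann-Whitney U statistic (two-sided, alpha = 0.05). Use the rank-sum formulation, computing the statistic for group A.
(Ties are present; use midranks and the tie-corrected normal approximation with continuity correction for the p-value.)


Step 1: Combine and sort all 12 observations; assign midranks.
sorted (value, group): (5,X), (6,Y), (7,Y), (11,Y), (18,X), (18,Y), (20,X), (21,X), (26,X), (27,X), (28,Y), (30,X)
ranks: 5->1, 6->2, 7->3, 11->4, 18->5.5, 18->5.5, 20->7, 21->8, 26->9, 27->10, 28->11, 30->12
Step 2: Rank sum for X: R1 = 1 + 5.5 + 7 + 8 + 9 + 10 + 12 = 52.5.
Step 3: U_X = R1 - n1(n1+1)/2 = 52.5 - 7*8/2 = 52.5 - 28 = 24.5.
       U_Y = n1*n2 - U_X = 35 - 24.5 = 10.5.
Step 4: Ties are present, so use the tie-corrected normal approximation (with continuity correction) for the p-value.
Step 5: p-value = 0.290307; compare to alpha = 0.05. fail to reject H0.

U_X = 24.5, p = 0.290307, fail to reject H0 at alpha = 0.05.


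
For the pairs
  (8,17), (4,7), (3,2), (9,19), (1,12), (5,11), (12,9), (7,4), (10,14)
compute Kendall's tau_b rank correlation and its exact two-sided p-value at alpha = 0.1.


Step 1: Enumerate the 36 unordered pairs (i,j) with i<j and classify each by sign(x_j-x_i) * sign(y_j-y_i).
  (1,2):dx=-4,dy=-10->C; (1,3):dx=-5,dy=-15->C; (1,4):dx=+1,dy=+2->C; (1,5):dx=-7,dy=-5->C
  (1,6):dx=-3,dy=-6->C; (1,7):dx=+4,dy=-8->D; (1,8):dx=-1,dy=-13->C; (1,9):dx=+2,dy=-3->D
  (2,3):dx=-1,dy=-5->C; (2,4):dx=+5,dy=+12->C; (2,5):dx=-3,dy=+5->D; (2,6):dx=+1,dy=+4->C
  (2,7):dx=+8,dy=+2->C; (2,8):dx=+3,dy=-3->D; (2,9):dx=+6,dy=+7->C; (3,4):dx=+6,dy=+17->C
  (3,5):dx=-2,dy=+10->D; (3,6):dx=+2,dy=+9->C; (3,7):dx=+9,dy=+7->C; (3,8):dx=+4,dy=+2->C
  (3,9):dx=+7,dy=+12->C; (4,5):dx=-8,dy=-7->C; (4,6):dx=-4,dy=-8->C; (4,7):dx=+3,dy=-10->D
  (4,8):dx=-2,dy=-15->C; (4,9):dx=+1,dy=-5->D; (5,6):dx=+4,dy=-1->D; (5,7):dx=+11,dy=-3->D
  (5,8):dx=+6,dy=-8->D; (5,9):dx=+9,dy=+2->C; (6,7):dx=+7,dy=-2->D; (6,8):dx=+2,dy=-7->D
  (6,9):dx=+5,dy=+3->C; (7,8):dx=-5,dy=-5->C; (7,9):dx=-2,dy=+5->D; (8,9):dx=+3,dy=+10->C
Step 2: C = 23, D = 13, total pairs = 36.
Step 3: tau = (C - D)/(n(n-1)/2) = (23 - 13)/36 = 0.277778.
Step 4: Exact two-sided p-value (enumerate n! = 362880 permutations of y under H0): p = 0.358488.
Step 5: alpha = 0.1. fail to reject H0.

tau_b = 0.2778 (C=23, D=13), p = 0.358488, fail to reject H0.


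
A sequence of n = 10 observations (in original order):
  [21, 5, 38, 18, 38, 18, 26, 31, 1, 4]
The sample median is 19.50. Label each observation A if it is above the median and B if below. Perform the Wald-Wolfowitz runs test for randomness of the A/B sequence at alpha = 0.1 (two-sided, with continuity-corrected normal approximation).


Step 1: Compute median = 19.50; label A = above, B = below.
Labels in order: ABABABAABB  (n_A = 5, n_B = 5)
Step 2: Count runs R = 8.
Step 3: Under H0 (random ordering), E[R] = 2*n_A*n_B/(n_A+n_B) + 1 = 2*5*5/10 + 1 = 6.0000.
        Var[R] = 2*n_A*n_B*(2*n_A*n_B - n_A - n_B) / ((n_A+n_B)^2 * (n_A+n_B-1)) = 2000/900 = 2.2222.
        SD[R] = 1.4907.
Step 4: Continuity-corrected z = (R - 0.5 - E[R]) / SD[R] = (8 - 0.5 - 6.0000) / 1.4907 = 1.0062.
Step 5: Two-sided p-value via normal approximation = 2*(1 - Phi(|z|)) = 0.314305.
Step 6: alpha = 0.1. fail to reject H0.

R = 8, z = 1.0062, p = 0.314305, fail to reject H0.
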